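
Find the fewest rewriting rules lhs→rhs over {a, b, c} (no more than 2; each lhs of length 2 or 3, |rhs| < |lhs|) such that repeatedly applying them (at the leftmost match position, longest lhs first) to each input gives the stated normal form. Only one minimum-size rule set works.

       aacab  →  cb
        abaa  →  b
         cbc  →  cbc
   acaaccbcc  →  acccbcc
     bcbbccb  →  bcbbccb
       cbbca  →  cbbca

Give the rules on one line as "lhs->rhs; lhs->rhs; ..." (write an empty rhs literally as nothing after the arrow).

  | aacab => cab => cb
  | abaa => baa => b
  | cbc
  | acaaccbcc => acccbcc

aa->; ab->b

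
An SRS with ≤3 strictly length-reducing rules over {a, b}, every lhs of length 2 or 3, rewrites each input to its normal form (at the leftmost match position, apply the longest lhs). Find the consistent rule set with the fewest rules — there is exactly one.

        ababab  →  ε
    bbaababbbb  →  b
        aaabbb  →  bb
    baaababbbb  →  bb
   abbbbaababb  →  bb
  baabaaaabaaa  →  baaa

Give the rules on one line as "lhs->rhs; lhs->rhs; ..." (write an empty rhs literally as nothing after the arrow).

  | ababab => abab => ab => ε
  | bbaababbbb => bbababbbb => bbabbbb => bbbbb => bbb => b
  | aaabbb => aabbb => abbb => bb
  | baaababbbb => baababbbb => bababbbb => babbbb => bbbb => bb

aab->ab; ab->; bbb->b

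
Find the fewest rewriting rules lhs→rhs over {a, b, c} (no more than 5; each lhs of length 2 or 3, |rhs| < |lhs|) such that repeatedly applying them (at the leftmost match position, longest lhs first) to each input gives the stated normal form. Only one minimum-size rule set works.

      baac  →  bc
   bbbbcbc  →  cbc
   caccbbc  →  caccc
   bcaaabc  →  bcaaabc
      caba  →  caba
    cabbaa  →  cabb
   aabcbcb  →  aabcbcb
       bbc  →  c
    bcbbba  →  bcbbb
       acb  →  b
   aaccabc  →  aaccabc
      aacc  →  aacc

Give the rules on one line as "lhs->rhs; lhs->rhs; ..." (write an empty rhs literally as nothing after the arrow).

  | baac => bc
  | bbbbcbc => bbcbc => cbc
  | caccbbc => caccc
  | bcaaabc

acb->b; baa->b; bba->bb; bbc->c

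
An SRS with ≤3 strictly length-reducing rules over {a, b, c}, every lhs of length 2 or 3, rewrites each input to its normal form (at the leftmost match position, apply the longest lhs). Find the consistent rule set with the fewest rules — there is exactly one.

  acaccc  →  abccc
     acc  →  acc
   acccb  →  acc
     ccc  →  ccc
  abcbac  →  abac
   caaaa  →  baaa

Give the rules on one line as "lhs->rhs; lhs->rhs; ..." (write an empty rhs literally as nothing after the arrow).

  | acaccc => abccc
  | acc
  | acccb => acc
  | ccc

ca->b; cb->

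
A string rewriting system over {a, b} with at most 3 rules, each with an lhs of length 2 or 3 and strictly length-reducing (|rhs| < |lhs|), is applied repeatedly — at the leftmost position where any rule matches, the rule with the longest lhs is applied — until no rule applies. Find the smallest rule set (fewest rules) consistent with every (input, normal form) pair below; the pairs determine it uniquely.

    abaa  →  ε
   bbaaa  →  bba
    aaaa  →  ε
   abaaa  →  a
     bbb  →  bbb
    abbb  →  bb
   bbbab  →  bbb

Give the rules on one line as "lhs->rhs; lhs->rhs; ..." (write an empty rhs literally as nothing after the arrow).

aa->; ab->

  | abaa => aa => ε
  | bbaaa => bba
  | aaaa => aa => ε
  | abaaa => aaa => a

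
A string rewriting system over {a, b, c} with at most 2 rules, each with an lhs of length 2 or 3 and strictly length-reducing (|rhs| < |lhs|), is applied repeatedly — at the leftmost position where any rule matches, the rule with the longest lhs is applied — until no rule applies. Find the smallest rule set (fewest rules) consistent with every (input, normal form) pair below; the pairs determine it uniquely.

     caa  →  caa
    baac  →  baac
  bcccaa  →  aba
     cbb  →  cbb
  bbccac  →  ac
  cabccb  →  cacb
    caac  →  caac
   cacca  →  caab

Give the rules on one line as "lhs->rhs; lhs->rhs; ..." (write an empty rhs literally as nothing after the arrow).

bc->; cca->ab

  | caa
  | baac
  | bcccaa => ccaa => aba
  | cbb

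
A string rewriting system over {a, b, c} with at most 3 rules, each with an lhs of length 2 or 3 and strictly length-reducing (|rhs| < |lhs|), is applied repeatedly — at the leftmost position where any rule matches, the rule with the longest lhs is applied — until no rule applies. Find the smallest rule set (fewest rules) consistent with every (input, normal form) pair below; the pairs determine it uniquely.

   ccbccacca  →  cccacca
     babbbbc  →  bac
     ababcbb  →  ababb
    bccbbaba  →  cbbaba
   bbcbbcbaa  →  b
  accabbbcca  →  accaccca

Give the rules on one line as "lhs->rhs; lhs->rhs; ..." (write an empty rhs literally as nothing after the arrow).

  | ccbccacca => cccacca
  | babbbbc => bacbc => bac
  | ababcbb => ababb
  | bccbbaba => cbbaba

bbb->c; bc->; cba->b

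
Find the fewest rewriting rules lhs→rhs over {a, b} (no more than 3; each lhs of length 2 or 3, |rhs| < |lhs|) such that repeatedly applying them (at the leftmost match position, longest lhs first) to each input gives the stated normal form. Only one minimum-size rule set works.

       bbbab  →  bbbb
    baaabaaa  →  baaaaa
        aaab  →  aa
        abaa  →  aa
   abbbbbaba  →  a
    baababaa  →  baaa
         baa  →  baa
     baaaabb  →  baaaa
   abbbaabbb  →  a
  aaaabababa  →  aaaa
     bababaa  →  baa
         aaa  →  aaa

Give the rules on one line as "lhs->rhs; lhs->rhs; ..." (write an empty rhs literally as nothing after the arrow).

ab->; abb->a; bba->bb

  | bbbab => bbbb
  | baaabaaa => baaaaa
  | aaab => aa
  | abaa => aa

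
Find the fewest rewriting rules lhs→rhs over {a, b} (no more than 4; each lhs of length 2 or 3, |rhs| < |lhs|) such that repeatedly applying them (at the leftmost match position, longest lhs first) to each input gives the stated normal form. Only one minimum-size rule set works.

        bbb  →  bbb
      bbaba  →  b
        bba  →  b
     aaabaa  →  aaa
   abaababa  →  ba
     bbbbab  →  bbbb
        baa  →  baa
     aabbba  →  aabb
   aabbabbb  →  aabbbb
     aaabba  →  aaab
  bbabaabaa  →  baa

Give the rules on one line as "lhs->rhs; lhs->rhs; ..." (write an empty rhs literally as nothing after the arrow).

aba->; bab->b; bba->b

  | bbb
  | bbaba => bba => b
  | bba => b
  | aaabaa => aaa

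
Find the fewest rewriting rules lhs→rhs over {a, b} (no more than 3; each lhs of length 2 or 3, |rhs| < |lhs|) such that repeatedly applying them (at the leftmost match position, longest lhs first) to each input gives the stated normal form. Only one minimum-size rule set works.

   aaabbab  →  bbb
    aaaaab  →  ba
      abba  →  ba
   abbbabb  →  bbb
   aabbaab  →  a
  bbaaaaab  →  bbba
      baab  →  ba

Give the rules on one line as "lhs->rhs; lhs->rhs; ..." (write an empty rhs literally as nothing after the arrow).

aaa->b; ab->

  | aaabbab => bbbab => bbb
  | aaaaab => baab => ba
  | abba => ba
  | abbbabb => bbabb => bbb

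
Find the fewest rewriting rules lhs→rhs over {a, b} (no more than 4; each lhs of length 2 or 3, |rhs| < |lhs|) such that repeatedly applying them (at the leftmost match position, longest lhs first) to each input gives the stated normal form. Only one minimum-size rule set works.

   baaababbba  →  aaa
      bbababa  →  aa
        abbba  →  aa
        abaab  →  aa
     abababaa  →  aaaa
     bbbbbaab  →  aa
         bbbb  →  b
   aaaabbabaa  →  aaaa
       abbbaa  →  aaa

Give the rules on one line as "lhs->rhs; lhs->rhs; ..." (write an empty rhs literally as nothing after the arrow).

  | baaababbba => baababbba => bababbba => bbabbba => aabbba => abba => aaa
  | bbababa => aababa => aaba => aa
  | abbba => aa
  | abaab => abab => abb => aa

aab->a; ba->b; bb->a; bbb->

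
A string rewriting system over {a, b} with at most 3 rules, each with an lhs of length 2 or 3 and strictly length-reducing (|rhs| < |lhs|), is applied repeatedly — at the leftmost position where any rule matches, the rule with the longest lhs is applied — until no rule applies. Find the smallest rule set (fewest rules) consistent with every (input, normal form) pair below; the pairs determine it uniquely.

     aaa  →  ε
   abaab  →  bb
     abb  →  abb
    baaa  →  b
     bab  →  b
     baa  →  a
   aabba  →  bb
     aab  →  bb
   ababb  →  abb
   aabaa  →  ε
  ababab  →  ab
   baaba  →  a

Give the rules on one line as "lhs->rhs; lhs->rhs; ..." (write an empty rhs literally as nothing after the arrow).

  | aaa => ba => ε
  | abaab => aab => bb
  | abb
  | baaa => aa => b

aa->b; ba->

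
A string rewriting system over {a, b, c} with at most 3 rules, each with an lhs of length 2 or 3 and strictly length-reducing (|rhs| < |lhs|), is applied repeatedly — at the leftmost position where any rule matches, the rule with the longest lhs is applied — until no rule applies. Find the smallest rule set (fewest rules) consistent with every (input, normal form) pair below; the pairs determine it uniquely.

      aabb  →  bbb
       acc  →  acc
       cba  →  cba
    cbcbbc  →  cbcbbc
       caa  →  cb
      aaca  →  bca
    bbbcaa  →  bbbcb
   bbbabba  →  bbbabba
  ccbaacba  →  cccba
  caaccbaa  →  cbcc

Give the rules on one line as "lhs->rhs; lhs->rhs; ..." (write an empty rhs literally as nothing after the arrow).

  | aabb => bbb
  | acc
  | cba
  | cbcbbc

aa->b; baa->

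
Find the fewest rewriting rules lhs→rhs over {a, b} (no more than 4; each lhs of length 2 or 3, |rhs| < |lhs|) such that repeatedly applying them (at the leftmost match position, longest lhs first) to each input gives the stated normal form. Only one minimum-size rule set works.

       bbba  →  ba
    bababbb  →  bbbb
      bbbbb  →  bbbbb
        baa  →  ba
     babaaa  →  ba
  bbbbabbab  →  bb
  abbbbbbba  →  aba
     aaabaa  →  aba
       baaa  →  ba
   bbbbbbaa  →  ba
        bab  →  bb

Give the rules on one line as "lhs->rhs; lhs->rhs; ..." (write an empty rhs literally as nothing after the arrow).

  | bbba => bba => ba
  | bababbb => bbabbb => babbb => bbbb
  | bbbbb
  | baa => ba

aa->a; bab->bb; bba->ba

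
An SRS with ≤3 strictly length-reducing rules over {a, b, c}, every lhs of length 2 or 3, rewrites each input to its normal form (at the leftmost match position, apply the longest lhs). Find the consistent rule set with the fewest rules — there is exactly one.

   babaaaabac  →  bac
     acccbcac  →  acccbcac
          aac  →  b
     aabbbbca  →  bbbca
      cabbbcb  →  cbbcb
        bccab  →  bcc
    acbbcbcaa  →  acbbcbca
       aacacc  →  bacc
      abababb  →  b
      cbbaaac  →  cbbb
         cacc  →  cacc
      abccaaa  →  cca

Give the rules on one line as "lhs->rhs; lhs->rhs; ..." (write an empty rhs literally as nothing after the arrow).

  | babaaaabac => baaaabac => baaabac => baabac => babac => bac
  | acccbcac
  | aac => b
  | aabbbbca => abbbbca => bbbca

aa->a; aac->b; ab->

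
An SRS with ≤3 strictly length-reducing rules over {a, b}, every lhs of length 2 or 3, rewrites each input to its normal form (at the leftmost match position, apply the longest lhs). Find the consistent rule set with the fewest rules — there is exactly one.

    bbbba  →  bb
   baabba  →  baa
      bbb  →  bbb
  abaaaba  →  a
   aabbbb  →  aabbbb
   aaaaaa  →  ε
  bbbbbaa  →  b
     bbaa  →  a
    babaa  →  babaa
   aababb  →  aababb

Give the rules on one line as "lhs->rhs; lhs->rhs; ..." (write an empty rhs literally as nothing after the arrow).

aaa->; bba->

  | bbbba => bb
  | baabba => baa
  | bbb
  | abaaaba => abba => a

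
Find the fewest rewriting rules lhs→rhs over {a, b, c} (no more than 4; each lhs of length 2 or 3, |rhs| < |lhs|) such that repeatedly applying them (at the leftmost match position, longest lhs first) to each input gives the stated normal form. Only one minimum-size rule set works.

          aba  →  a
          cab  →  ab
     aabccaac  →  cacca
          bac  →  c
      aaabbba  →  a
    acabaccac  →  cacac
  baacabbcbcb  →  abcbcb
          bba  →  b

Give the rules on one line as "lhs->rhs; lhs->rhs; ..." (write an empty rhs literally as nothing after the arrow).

  | aba => a
  | cab => ab
  | aabccaac => caccaac => cacca
  | bac => c

aab->ca; aac->a; ba->; cab->ab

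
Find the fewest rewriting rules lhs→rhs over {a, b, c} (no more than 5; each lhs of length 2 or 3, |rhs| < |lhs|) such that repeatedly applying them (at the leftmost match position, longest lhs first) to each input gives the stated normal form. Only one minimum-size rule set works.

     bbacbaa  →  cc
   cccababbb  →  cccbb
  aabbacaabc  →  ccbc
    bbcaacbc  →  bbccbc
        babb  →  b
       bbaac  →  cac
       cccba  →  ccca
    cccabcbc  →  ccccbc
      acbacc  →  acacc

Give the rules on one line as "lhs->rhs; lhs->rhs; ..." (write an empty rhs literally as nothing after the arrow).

aa->; ab->; ba->a; bba->c

  | bbacbaa => ccbaa => ccaa => cc
  | cccababbb => cccabbb => cccbb
  | aabbacaabc => bbacaabc => ccaabc => ccbc
  | bbcaacbc => bbccbc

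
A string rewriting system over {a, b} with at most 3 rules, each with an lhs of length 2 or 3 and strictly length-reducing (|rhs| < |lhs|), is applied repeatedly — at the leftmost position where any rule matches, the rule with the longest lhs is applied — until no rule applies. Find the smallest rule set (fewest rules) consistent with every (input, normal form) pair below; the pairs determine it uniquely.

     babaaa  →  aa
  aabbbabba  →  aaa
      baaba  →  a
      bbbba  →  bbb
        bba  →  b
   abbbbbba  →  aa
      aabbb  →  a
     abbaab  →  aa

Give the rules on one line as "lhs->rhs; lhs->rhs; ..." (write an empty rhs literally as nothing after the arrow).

  | babaaa => baaa => aa
  | aabbbabba => aababba => aabba => aaa
  | baaba => aba => a
  | bbbba => bbb

ab->; abb->a; ba->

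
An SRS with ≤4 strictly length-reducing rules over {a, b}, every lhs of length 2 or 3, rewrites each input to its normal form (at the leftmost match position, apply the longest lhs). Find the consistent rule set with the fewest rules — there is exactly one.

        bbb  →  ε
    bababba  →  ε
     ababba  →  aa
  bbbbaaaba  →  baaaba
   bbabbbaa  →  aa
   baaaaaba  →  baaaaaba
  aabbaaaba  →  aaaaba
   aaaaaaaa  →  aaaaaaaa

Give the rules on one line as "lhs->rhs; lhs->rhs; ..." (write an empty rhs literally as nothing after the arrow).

bab->bb; bba->; bbb->

  | bbb => ε
  | bababba => bbabba => bba => ε
  | ababba => abbba => aa
  | bbbbaaaba => baaaba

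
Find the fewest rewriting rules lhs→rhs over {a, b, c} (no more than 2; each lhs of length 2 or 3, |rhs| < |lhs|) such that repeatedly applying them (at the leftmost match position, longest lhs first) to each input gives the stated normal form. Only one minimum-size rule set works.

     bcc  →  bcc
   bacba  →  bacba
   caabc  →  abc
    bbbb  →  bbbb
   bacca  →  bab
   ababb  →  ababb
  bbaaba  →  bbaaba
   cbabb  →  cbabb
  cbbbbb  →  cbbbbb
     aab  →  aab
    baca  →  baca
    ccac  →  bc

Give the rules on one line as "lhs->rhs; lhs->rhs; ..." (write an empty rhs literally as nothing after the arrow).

  | bcc
  | bacba
  | caabc => abc
  | bbbb

caa->a; cca->b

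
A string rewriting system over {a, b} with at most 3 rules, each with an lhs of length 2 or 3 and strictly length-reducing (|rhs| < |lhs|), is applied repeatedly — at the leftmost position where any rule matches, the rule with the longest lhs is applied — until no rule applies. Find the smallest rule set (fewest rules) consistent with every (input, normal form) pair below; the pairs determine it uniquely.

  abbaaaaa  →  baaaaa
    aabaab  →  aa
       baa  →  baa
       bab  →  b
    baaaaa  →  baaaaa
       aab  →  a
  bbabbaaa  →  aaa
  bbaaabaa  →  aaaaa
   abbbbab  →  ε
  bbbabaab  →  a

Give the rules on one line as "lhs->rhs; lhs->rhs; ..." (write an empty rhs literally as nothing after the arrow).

  | abbaaaaa => baaaaa
  | aabaab => aaab => aa
  | baa
  | bab => b

ab->; bb->a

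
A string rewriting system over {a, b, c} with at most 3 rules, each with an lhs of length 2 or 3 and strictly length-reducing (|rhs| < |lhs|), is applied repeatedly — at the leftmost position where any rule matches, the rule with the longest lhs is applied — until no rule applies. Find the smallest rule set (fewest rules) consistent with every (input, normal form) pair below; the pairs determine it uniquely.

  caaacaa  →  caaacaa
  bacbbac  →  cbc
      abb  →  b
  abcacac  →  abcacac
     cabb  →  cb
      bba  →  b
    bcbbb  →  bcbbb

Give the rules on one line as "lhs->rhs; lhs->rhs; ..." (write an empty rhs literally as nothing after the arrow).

abb->b; ba->

  | caaacaa
  | bacbbac => cbbac => cbc
  | abb => b
  | abcacac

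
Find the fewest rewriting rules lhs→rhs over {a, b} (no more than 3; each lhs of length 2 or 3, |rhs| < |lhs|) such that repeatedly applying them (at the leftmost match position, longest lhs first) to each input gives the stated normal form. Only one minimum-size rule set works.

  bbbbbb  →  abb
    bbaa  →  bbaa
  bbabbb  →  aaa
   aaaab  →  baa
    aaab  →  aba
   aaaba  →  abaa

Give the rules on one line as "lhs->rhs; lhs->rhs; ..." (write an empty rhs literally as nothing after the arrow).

aab->ba; bab->ab; bbb->aa

  | bbbbbb => aabbb => babb => abb
  | bbaa
  | bbabbb => babbb => abbb => aaa
  | aaaab => aaba => baa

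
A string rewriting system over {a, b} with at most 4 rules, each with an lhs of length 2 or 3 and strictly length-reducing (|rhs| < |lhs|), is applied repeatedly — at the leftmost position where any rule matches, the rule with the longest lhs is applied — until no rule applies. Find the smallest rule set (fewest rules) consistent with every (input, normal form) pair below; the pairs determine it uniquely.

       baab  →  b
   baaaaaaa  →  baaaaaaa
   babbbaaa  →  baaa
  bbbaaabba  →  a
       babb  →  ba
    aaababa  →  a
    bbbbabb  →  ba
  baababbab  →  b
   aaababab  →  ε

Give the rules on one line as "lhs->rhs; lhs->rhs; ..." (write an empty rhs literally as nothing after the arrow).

  | baab => b
  | baaaaaaa
  | babbbaaa => babaaa => baaa
  | bbbaaabba => aaabba => aba => a

aab->; ab->; abb->a; bbb->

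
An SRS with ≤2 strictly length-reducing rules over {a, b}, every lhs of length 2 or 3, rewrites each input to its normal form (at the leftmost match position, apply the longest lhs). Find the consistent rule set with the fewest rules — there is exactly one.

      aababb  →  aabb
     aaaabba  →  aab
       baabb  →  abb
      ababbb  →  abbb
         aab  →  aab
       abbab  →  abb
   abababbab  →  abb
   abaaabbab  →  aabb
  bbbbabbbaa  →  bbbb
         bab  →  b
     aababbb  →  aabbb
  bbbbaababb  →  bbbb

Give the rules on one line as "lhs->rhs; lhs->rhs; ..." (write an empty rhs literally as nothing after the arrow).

  | aababb => aabb
  | aaaabba => aaabba => aabba => aab
  | baabb => abb
  | ababbb => abbb

aaa->aa; ba->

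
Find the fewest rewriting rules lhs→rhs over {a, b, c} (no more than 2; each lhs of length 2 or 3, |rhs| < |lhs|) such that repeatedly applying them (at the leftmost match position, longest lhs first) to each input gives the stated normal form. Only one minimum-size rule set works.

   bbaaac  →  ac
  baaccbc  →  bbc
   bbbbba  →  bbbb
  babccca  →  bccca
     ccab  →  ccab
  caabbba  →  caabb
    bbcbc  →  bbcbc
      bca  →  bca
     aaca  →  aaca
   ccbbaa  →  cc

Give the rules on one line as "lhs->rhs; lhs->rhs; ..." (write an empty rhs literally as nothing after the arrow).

  | bbaaac => baac => ac
  | baaccbc => accbc => bbc
  | bbbbba => bbbb
  | babccca => bccca

acc->b; ba->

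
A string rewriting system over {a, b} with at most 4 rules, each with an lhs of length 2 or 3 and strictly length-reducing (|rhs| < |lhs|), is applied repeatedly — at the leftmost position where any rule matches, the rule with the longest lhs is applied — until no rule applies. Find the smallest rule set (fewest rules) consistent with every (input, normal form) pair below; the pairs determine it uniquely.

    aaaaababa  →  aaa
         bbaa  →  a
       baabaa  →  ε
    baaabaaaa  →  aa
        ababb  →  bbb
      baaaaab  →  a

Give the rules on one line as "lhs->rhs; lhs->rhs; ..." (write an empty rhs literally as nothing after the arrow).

aab->; ab->b; baa->; bba->

  | aaaaababa => aaaaba => aaa
  | bbaa => a
  | baabaa => baa => ε
  | baaabaaaa => abaaaa => baaaa => aa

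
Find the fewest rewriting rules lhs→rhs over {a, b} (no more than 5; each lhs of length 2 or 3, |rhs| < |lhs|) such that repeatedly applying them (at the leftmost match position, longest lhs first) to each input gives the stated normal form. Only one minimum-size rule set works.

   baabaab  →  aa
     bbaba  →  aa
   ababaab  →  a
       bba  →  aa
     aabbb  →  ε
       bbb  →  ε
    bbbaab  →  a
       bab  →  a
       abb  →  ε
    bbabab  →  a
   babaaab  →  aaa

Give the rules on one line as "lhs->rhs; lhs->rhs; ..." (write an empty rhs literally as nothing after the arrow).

  | baabaab => babaab => bbaab => aaab => aa
  | bbaba => aaba => aa
  | ababaab => abaab => aab => a
  | bba => aa

ab->; abb->; ba->b; bb->a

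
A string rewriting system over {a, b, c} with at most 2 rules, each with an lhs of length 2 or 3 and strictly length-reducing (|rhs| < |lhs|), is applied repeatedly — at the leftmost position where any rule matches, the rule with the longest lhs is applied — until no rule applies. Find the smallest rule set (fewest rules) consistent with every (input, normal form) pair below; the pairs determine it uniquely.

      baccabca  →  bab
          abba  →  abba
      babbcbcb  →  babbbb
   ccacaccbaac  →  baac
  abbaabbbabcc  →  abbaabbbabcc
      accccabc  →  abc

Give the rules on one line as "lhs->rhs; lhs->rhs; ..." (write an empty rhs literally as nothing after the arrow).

ca->; cb->b

  | baccabca => bacbca => babca => bab
  | abba
  | babbcbcb => babbbcb => babbbb
  | ccacaccbaac => ccaccbaac => cccbaac => ccbaac => cbaac => baac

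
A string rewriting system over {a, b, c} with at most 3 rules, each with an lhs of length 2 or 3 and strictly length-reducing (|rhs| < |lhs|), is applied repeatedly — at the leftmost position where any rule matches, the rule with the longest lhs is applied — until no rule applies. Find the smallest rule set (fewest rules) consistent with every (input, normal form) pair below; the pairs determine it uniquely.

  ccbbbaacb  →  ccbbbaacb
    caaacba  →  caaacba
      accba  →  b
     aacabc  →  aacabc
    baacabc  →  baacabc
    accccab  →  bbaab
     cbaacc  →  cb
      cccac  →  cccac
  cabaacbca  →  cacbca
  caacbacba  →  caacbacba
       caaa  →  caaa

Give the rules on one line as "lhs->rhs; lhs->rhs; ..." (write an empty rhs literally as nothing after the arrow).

  | ccbbbaacb
  | caaacba
  | accba => baba => b
  | aacabc

aba->; acc->ba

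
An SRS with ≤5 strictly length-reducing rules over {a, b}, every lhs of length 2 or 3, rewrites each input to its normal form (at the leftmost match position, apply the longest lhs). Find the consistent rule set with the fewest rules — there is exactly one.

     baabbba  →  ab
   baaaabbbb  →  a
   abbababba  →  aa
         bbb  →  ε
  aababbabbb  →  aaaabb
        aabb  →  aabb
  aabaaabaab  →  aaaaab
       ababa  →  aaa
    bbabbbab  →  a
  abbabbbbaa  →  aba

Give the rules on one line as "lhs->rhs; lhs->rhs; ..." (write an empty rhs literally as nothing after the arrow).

baa->ba; bab->a; bba->b; bbb->

  | baabbba => babbba => abba => ab
  | baaaabbbb => baaabbbb => baabbbb => babbbb => abbb => a
  | abbababba => abbabba => abbba => aa
  | bbb => ε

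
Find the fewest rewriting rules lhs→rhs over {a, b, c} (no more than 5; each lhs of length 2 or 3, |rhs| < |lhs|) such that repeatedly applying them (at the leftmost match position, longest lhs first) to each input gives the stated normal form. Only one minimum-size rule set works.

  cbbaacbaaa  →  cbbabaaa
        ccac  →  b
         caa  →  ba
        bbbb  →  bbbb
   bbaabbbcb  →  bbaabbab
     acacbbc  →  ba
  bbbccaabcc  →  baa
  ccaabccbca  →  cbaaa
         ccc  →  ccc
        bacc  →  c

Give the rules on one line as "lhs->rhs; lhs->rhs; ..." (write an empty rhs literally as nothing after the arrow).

ac->; bac->; bc->a; ca->b

  | cbbaacbaaa => cbbabaaa
  | ccac => cbc => ca => b
  | caa => ba
  | bbbb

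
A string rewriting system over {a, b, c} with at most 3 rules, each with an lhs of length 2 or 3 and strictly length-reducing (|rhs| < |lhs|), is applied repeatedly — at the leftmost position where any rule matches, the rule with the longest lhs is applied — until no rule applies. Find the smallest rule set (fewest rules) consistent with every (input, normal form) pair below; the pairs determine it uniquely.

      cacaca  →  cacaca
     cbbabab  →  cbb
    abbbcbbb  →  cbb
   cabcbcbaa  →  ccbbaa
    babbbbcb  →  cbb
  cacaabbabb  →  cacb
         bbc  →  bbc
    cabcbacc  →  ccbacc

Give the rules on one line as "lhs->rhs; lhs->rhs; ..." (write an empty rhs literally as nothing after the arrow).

  | cacaca
  | cbbabab => cbbab => cbb
  | abbbcbbb => bbcbbb => bbbbb => cbb
  | cabcbcbaa => ccbcbaa => ccbbaa

ab->; bbb->c; bcb->bb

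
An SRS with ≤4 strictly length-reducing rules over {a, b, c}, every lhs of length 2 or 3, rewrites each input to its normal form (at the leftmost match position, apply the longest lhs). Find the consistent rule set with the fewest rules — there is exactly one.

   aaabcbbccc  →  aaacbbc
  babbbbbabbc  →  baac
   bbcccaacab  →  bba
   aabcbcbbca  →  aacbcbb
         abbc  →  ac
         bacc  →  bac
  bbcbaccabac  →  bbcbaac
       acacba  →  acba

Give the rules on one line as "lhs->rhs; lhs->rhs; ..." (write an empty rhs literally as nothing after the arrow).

ab->a; ca->; cc->c

  | aaabcbbccc => aaacbbccc => aaacbbcc => aaacbbc
  | babbbbbabbc => babbbbabbc => babbbabbc => babbabbc => bababbc => baabbc => baabc => baac
  | bbcccaacab => bbccaacab => bbcaacab => bbacab => bbab => bba
  | aabcbcbbca => aacbcbbca => aacbcbb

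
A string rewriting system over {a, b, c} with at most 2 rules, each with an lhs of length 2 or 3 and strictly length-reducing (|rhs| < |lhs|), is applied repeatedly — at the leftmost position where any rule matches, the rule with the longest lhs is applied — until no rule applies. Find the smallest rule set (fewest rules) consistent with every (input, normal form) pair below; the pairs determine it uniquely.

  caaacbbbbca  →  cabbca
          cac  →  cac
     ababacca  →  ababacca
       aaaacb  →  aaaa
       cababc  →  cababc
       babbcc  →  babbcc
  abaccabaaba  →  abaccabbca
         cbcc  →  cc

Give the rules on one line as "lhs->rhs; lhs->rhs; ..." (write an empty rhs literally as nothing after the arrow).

  | caaacbbbbca => caaabbbca => cabcbbca => cabbca
  | cac
  | ababacca
  | aaaacb => aaaa

aab->bc; cb->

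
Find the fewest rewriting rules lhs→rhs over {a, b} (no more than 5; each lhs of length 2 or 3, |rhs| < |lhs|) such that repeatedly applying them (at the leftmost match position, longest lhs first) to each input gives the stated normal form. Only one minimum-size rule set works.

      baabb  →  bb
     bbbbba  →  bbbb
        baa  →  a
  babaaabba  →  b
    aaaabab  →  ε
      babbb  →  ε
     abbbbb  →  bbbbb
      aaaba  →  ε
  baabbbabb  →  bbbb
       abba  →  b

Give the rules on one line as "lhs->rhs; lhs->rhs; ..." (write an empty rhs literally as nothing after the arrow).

ab->b; ba->; bab->ba; bba->b

  | baabb => abb => bb
  | bbbbba => bbbb
  | baa => a
  | babaaabba => baaaabba => aaabba => aabba => abba => bba => b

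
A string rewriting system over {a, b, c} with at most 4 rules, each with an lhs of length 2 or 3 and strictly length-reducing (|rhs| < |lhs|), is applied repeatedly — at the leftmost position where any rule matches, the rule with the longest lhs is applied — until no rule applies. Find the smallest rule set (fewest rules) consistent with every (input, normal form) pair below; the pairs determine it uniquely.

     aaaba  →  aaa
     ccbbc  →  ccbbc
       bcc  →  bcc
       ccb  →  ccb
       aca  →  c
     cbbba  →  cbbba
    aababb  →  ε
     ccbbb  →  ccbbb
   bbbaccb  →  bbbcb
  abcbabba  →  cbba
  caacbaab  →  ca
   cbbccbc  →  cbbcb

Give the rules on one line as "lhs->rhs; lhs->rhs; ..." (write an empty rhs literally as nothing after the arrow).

  | aaaba => aaa
  | ccbbc
  | bcc
  | ccb

ab->; ac->; aca->c; cbc->b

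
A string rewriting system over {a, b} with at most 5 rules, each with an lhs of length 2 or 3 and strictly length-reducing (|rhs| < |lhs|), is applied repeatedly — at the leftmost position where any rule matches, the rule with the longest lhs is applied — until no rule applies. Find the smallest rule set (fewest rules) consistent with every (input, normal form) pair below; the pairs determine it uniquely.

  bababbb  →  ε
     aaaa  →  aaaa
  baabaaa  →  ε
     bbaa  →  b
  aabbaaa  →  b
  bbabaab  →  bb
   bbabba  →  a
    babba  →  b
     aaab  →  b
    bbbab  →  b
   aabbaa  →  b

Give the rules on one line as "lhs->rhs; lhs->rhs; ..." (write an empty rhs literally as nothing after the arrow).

ab->b; ba->; baa->ba; bbb->

  | bababbb => babbb => bbb => ε
  | aaaa
  | baabaaa => babaaa => baaa => baa => ba => ε
  | bbaa => bba => b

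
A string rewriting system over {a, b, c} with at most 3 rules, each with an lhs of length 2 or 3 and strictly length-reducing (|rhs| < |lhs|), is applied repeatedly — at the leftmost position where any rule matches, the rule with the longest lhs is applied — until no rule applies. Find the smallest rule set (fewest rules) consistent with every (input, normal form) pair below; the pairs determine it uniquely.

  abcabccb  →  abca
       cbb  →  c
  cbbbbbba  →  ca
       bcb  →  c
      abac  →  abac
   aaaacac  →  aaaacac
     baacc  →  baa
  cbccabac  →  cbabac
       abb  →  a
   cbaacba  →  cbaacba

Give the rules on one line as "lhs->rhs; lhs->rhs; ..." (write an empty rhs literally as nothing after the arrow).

  | abcabccb => abcabb => abca
  | cbb => c
  | cbbbbbba => cbbbba => cbba => ca
  | bcb => c

bb->; bcb->c; cc->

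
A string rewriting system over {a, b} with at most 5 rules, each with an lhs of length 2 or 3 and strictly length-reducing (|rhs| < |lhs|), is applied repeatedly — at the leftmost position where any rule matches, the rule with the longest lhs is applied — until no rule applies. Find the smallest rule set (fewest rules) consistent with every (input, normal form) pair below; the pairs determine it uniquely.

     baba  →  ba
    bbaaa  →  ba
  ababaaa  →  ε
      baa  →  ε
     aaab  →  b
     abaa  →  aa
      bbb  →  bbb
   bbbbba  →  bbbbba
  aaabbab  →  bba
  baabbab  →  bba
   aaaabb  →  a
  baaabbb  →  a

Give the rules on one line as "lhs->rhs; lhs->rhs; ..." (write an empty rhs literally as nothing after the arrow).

aaa->; ab->a; aba->a; baa->

  | baba => ba
  | bbaaa => ba
  | ababaaa => abaaa => aaa => ε
  | baa => ε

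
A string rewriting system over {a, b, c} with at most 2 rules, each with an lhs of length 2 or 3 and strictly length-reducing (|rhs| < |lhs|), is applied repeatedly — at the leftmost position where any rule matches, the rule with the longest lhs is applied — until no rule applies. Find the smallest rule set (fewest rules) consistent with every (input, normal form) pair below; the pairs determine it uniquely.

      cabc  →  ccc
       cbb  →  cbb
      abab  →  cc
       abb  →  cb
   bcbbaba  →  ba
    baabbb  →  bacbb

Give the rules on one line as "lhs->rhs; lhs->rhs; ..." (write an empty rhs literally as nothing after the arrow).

ab->c; bc->

  | cabc => ccc
  | cbb
  | abab => cab => cc
  | abb => cb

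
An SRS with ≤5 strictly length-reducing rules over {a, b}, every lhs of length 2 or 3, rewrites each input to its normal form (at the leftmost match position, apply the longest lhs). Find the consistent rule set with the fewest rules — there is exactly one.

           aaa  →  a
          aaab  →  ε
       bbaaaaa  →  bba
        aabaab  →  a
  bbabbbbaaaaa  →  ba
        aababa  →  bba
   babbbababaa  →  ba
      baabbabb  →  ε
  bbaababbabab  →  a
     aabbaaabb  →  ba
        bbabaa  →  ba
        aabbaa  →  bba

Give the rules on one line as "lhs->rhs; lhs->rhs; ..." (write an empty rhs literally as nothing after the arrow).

  | aaa => a
  | aaab => ab => ε
  | bbaaaaa => bbaaa => bba
  | aabaab => abbab => bab => a

aaa->a; ab->; aba->bb; bab->a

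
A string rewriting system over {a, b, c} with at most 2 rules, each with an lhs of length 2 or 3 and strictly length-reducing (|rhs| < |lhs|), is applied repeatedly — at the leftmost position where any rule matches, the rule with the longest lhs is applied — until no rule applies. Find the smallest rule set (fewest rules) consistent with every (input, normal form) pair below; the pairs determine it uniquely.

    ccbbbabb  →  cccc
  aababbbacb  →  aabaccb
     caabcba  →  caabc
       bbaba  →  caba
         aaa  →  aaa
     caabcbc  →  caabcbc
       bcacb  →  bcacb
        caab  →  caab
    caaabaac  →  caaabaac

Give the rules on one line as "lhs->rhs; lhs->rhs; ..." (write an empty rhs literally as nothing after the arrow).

  | ccbbbabb => cccbabb => cccbb => cccc
  | aababbbacb => aabacbacb => aabaccb
  | caabcba => caabc
  | bbaba => caba

bb->c; cba->c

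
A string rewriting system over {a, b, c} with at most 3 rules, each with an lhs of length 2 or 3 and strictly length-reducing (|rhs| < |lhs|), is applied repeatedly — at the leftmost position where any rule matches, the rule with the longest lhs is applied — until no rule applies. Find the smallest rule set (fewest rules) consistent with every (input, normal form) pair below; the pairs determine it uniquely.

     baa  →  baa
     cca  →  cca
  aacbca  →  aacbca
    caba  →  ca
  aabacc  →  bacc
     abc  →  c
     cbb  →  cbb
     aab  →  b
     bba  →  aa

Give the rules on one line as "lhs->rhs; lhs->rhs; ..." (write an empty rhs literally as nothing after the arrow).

aab->b; ab->; bba->aa

  | baa
  | cca
  | aacbca
  | caba => ca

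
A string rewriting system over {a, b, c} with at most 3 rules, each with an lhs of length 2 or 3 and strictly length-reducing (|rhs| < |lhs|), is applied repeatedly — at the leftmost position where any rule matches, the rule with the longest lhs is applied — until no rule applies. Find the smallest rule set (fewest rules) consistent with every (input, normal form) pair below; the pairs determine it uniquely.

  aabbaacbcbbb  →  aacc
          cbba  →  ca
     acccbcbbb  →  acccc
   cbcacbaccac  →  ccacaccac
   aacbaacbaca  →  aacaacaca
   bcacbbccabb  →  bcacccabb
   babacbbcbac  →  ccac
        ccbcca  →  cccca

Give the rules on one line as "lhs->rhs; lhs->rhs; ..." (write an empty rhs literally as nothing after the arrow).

  | aabbaacbcbbb => aabacbcbbb => aacbcbbb => aaccbbb => aaccbb => aaccb => aacc
  | cbba => cba => ca
  | acccbcbbb => accccbbb => accccbb => accccb => acccc
  | cbcacbaccac => ccacbaccac => ccacaccac

ba->; cb->c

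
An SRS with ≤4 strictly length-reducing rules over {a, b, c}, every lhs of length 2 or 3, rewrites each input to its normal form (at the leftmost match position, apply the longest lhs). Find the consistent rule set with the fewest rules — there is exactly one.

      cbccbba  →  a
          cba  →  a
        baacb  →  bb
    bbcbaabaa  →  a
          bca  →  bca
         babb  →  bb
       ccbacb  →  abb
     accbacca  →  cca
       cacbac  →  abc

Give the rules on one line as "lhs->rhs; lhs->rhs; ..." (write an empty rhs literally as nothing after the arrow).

  | cbccbba => ccbba => cba => a
  | cba => a
  | baacb => acb => bb
  | bbcbaabaa => bbaabaa => babaa => baa => a

ac->b; ba->; cac->ab; cb->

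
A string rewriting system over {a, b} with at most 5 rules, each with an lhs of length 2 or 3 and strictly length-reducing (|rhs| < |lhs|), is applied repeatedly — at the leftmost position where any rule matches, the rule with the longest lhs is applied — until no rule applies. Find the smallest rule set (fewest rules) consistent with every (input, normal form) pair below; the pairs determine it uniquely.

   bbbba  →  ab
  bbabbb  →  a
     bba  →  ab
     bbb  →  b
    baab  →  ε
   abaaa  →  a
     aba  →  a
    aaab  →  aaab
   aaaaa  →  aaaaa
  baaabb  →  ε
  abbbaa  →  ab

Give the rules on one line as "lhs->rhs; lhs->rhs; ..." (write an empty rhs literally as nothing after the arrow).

ba->; baa->b; bb->; bba->ab

  | bbbba => bba => ab
  | bbabbb => abbbb => abb => a
  | bba => ab
  | bbb => b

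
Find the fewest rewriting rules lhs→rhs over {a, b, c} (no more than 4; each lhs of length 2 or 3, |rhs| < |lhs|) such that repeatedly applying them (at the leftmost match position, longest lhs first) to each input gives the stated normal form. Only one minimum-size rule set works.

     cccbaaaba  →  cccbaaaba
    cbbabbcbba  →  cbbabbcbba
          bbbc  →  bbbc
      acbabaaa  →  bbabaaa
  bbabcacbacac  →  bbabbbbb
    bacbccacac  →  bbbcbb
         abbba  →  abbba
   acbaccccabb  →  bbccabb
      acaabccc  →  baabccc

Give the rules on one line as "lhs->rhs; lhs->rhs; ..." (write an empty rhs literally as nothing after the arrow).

  | cccbaaaba
  | cbbabbcbba
  | bbbc
  | acbabaaa => bbabaaa

ac->b; acc->; cac->b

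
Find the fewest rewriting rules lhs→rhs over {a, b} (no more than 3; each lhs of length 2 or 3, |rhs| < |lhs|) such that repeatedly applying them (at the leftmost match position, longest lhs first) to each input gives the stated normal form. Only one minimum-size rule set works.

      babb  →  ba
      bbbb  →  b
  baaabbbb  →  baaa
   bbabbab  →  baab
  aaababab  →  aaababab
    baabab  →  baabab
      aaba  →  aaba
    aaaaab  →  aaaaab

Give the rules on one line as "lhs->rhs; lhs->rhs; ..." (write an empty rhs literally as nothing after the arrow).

abb->a; bb->b

  | babb => ba
  | bbbb => bbb => bb => b
  | baaabbbb => baaabb => baaa
  | bbabbab => babbab => baab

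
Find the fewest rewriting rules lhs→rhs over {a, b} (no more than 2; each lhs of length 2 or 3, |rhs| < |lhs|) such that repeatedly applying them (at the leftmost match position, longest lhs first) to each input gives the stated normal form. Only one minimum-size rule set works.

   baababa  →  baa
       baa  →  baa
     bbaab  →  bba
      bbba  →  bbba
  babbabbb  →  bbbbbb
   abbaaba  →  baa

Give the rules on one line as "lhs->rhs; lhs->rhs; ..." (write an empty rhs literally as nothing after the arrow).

  | baababa => baaba => baa
  | baa
  | bbaab => bba
  | bbba

ab->; bab->bb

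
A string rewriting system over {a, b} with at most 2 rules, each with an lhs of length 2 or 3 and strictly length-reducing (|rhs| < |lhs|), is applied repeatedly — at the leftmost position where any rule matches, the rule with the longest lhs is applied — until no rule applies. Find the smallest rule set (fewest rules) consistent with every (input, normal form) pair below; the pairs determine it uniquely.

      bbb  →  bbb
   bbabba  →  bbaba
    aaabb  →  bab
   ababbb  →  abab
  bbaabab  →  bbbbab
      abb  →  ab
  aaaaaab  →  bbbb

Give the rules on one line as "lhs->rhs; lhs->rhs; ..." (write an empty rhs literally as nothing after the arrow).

aa->b; abb->ab

  | bbb
  | bbabba => bbaba
  | aaabb => babb => bab
  | ababbb => ababb => abab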